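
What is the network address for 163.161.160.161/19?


IP:   10100011.10100001.10100000.10100001
Mask: 11111111.11111111.11100000.00000000
AND operation:
Net:  10100011.10100001.10100000.00000000
Network: 163.161.160.0/19


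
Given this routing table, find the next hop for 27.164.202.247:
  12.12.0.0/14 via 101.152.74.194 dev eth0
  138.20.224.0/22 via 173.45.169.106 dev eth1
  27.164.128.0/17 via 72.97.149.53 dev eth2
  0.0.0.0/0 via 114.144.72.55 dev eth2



Longest prefix match for 27.164.202.247:
  /14 12.12.0.0: no
  /22 138.20.224.0: no
  /17 27.164.128.0: MATCH
  /0 0.0.0.0: MATCH
Selected: next-hop 72.97.149.53 via eth2 (matched /17)


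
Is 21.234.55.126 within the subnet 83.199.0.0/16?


Subnet network: 83.199.0.0
Test IP AND mask: 21.234.0.0
No, 21.234.55.126 is not in 83.199.0.0/16


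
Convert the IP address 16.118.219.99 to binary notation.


16 = 00010000
118 = 01110110
219 = 11011011
99 = 01100011
Binary: 00010000.01110110.11011011.01100011


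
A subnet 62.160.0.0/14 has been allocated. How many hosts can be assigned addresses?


Host bits = 32 - 14 = 18
Total addresses = 2^18 = 262144
Usable = total - 2 (network and broadcast)
Usable hosts: 262142


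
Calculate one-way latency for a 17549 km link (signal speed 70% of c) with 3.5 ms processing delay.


Speed = 0.7 * 3e5 km/s = 210000 km/s
Propagation delay = 17549 / 210000 = 0.0836 s = 83.5667 ms
Processing delay = 3.5 ms
Total one-way latency = 87.0667 ms


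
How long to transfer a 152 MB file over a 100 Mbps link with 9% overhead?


Effective throughput = 100 * (1 - 9/100) = 91 Mbps
File size in Mb = 152 * 8 = 1216 Mb
Time = 1216 / 91
Time = 13.3626 seconds


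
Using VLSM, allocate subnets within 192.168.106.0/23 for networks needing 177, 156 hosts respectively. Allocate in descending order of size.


177 hosts -> /24 (254 usable): 192.168.106.0/24
156 hosts -> /24 (254 usable): 192.168.107.0/24
Allocation: 192.168.106.0/24 (177 hosts, 254 usable); 192.168.107.0/24 (156 hosts, 254 usable)


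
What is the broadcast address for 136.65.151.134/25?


Network: 136.65.151.128/25
Host bits = 7
Set all host bits to 1:
Broadcast: 136.65.151.255


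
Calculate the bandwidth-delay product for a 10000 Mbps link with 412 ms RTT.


BDP = bandwidth * RTT
= 10000 Mbps * 412 ms
= 10000 * 1e6 * 412 / 1000 bits
= 4120000000 bits
= 515000000 bytes
= 502929.6875 KB
BDP = 4120000000 bits (515000000 bytes)


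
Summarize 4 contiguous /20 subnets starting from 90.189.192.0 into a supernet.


Original prefix: /20
Number of subnets: 4 = 2^2
New prefix = 20 - 2 = 18
Supernet: 90.189.192.0/18


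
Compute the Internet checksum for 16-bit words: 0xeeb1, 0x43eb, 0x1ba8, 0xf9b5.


Sum all words (with carry folding):
+ 0xeeb1 = 0xeeb1
+ 0x43eb = 0x329d
+ 0x1ba8 = 0x4e45
+ 0xf9b5 = 0x47fb
One's complement: ~0x47fb
Checksum = 0xb804


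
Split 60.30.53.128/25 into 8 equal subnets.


New prefix = 25 + 3 = 28
Each subnet has 16 addresses
  60.30.53.128/28
  60.30.53.144/28
  60.30.53.160/28
  60.30.53.176/28
  60.30.53.192/28
  60.30.53.208/28
  60.30.53.224/28
  60.30.53.240/28
Subnets: 60.30.53.128/28, 60.30.53.144/28, 60.30.53.160/28, 60.30.53.176/28, 60.30.53.192/28, 60.30.53.208/28, 60.30.53.224/28, 60.30.53.240/28


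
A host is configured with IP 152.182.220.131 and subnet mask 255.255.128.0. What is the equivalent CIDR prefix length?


Binary: 11111111.11111111.10000000.00000000
Count leading 1s
Prefix: /17


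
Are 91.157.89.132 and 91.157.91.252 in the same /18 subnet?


Mask: 255.255.192.0
91.157.89.132 AND mask = 91.157.64.0
91.157.91.252 AND mask = 91.157.64.0
Yes, same subnet (91.157.64.0)


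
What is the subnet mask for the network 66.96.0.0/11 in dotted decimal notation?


/11 means 11 network bits, 21 host bits
Binary: 11111111111000000000000000000000
Mask: 255.224.0.0


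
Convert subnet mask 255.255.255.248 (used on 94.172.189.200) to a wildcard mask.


Subnet mask: 255.255.255.248
Wildcard = 255.255.255.255 - subnet mask
255 - 255 = 0
255 - 255 = 0
255 - 255 = 0
255 - 248 = 7
Wildcard: 0.0.0.7


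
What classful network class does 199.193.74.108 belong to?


First octet: 199
Binary: 11000111
110xxxxx -> Class C (192-223)
Class C, default mask 255.255.255.0 (/24)


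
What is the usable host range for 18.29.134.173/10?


Network: 18.0.0.0
Broadcast: 18.63.255.255
First usable = network + 1
Last usable = broadcast - 1
Range: 18.0.0.1 to 18.63.255.254


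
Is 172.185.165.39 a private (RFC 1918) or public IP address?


RFC 1918 private ranges:
  10.0.0.0/8 (10.0.0.0 - 10.255.255.255)
  172.16.0.0/12 (172.16.0.0 - 172.31.255.255)
  192.168.0.0/16 (192.168.0.0 - 192.168.255.255)
Public (not in any RFC 1918 range)


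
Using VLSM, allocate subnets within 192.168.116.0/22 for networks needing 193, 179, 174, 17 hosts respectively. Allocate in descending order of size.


193 hosts -> /24 (254 usable): 192.168.116.0/24
179 hosts -> /24 (254 usable): 192.168.117.0/24
174 hosts -> /24 (254 usable): 192.168.118.0/24
17 hosts -> /27 (30 usable): 192.168.119.0/27
Allocation: 192.168.116.0/24 (193 hosts, 254 usable); 192.168.117.0/24 (179 hosts, 254 usable); 192.168.118.0/24 (174 hosts, 254 usable); 192.168.119.0/27 (17 hosts, 30 usable)


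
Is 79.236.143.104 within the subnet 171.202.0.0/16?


Subnet network: 171.202.0.0
Test IP AND mask: 79.236.0.0
No, 79.236.143.104 is not in 171.202.0.0/16


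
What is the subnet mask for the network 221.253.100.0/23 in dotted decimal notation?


/23 means 23 network bits, 9 host bits
Binary: 11111111111111111111111000000000
Mask: 255.255.254.0


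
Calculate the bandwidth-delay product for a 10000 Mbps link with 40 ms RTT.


BDP = bandwidth * RTT
= 10000 Mbps * 40 ms
= 10000 * 1e6 * 40 / 1000 bits
= 400000000 bits
= 50000000 bytes
= 48828.125 KB
BDP = 400000000 bits (50000000 bytes)


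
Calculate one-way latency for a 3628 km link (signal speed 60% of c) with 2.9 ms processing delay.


Speed = 0.6 * 3e5 km/s = 180000 km/s
Propagation delay = 3628 / 180000 = 0.0202 s = 20.1556 ms
Processing delay = 2.9 ms
Total one-way latency = 23.0556 ms


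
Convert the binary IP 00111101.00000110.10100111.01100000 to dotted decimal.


00111101 = 61
00000110 = 6
10100111 = 167
01100000 = 96
IP: 61.6.167.96


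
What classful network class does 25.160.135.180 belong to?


First octet: 25
Binary: 00011001
0xxxxxxx -> Class A (1-126)
Class A, default mask 255.0.0.0 (/8)


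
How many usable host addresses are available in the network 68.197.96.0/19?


Host bits = 32 - 19 = 13
Total addresses = 2^13 = 8192
Usable = total - 2 (network and broadcast)
Usable hosts: 8190


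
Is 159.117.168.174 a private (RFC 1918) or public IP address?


RFC 1918 private ranges:
  10.0.0.0/8 (10.0.0.0 - 10.255.255.255)
  172.16.0.0/12 (172.16.0.0 - 172.31.255.255)
  192.168.0.0/16 (192.168.0.0 - 192.168.255.255)
Public (not in any RFC 1918 range)


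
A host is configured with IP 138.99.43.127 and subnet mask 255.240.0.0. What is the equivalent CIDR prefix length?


Binary: 11111111.11110000.00000000.00000000
Count leading 1s
Prefix: /12


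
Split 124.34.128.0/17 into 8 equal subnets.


New prefix = 17 + 3 = 20
Each subnet has 4096 addresses
  124.34.128.0/20
  124.34.144.0/20
  124.34.160.0/20
  124.34.176.0/20
  124.34.192.0/20
  124.34.208.0/20
  124.34.224.0/20
  124.34.240.0/20
Subnets: 124.34.128.0/20, 124.34.144.0/20, 124.34.160.0/20, 124.34.176.0/20, 124.34.192.0/20, 124.34.208.0/20, 124.34.224.0/20, 124.34.240.0/20


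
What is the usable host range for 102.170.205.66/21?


Network: 102.170.200.0
Broadcast: 102.170.207.255
First usable = network + 1
Last usable = broadcast - 1
Range: 102.170.200.1 to 102.170.207.254


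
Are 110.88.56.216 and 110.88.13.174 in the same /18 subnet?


Mask: 255.255.192.0
110.88.56.216 AND mask = 110.88.0.0
110.88.13.174 AND mask = 110.88.0.0
Yes, same subnet (110.88.0.0)


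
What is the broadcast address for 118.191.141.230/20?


Network: 118.191.128.0/20
Host bits = 12
Set all host bits to 1:
Broadcast: 118.191.143.255


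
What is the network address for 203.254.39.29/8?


IP:   11001011.11111110.00100111.00011101
Mask: 11111111.00000000.00000000.00000000
AND operation:
Net:  11001011.00000000.00000000.00000000
Network: 203.0.0.0/8


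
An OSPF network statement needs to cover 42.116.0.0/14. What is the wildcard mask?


Subnet mask: 255.252.0.0
Wildcard = 255.255.255.255 - subnet mask
255 - 255 = 0
255 - 252 = 3
255 - 0 = 255
255 - 0 = 255
Wildcard: 0.3.255.255


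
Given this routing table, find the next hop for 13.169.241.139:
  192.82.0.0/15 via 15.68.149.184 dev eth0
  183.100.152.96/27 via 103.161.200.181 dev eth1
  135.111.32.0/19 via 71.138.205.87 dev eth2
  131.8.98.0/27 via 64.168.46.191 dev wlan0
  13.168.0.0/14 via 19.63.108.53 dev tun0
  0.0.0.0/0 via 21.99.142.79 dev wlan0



Longest prefix match for 13.169.241.139:
  /15 192.82.0.0: no
  /27 183.100.152.96: no
  /19 135.111.32.0: no
  /27 131.8.98.0: no
  /14 13.168.0.0: MATCH
  /0 0.0.0.0: MATCH
Selected: next-hop 19.63.108.53 via tun0 (matched /14)


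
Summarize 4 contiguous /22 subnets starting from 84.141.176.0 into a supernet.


Original prefix: /22
Number of subnets: 4 = 2^2
New prefix = 22 - 2 = 20
Supernet: 84.141.176.0/20


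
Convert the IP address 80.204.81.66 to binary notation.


80 = 01010000
204 = 11001100
81 = 01010001
66 = 01000010
Binary: 01010000.11001100.01010001.01000010


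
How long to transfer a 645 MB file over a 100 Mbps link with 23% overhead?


Effective throughput = 100 * (1 - 23/100) = 77 Mbps
File size in Mb = 645 * 8 = 5160 Mb
Time = 5160 / 77
Time = 67.013 seconds


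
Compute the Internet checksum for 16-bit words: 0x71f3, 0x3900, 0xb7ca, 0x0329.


Sum all words (with carry folding):
+ 0x71f3 = 0x71f3
+ 0x3900 = 0xaaf3
+ 0xb7ca = 0x62be
+ 0x0329 = 0x65e7
One's complement: ~0x65e7
Checksum = 0x9a18


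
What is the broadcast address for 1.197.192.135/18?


Network: 1.197.192.0/18
Host bits = 14
Set all host bits to 1:
Broadcast: 1.197.255.255


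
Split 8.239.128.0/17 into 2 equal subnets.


New prefix = 17 + 1 = 18
Each subnet has 16384 addresses
  8.239.128.0/18
  8.239.192.0/18
Subnets: 8.239.128.0/18, 8.239.192.0/18


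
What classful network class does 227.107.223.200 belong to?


First octet: 227
Binary: 11100011
1110xxxx -> Class D (224-239)
Class D (multicast), default mask N/A


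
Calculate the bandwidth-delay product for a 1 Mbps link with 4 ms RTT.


BDP = bandwidth * RTT
= 1 Mbps * 4 ms
= 1 * 1e6 * 4 / 1000 bits
= 4000 bits
= 500 bytes
BDP = 4000 bits (500 bytes)


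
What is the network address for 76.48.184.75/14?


IP:   01001100.00110000.10111000.01001011
Mask: 11111111.11111100.00000000.00000000
AND operation:
Net:  01001100.00110000.00000000.00000000
Network: 76.48.0.0/14


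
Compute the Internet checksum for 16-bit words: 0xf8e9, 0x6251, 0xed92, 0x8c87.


Sum all words (with carry folding):
+ 0xf8e9 = 0xf8e9
+ 0x6251 = 0x5b3b
+ 0xed92 = 0x48ce
+ 0x8c87 = 0xd555
One's complement: ~0xd555
Checksum = 0x2aaa


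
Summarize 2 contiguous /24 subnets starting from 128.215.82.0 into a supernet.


Original prefix: /24
Number of subnets: 2 = 2^1
New prefix = 24 - 1 = 23
Supernet: 128.215.82.0/23


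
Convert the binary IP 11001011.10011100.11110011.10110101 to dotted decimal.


11001011 = 203
10011100 = 156
11110011 = 243
10110101 = 181
IP: 203.156.243.181


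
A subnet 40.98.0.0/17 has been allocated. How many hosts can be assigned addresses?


Host bits = 32 - 17 = 15
Total addresses = 2^15 = 32768
Usable = total - 2 (network and broadcast)
Usable hosts: 32766


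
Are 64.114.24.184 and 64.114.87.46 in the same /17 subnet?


Mask: 255.255.128.0
64.114.24.184 AND mask = 64.114.0.0
64.114.87.46 AND mask = 64.114.0.0
Yes, same subnet (64.114.0.0)


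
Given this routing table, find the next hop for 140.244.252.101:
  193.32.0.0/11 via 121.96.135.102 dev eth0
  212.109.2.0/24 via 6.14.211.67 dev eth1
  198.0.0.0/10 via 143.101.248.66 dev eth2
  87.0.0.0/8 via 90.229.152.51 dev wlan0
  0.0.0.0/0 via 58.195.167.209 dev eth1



Longest prefix match for 140.244.252.101:
  /11 193.32.0.0: no
  /24 212.109.2.0: no
  /10 198.0.0.0: no
  /8 87.0.0.0: no
  /0 0.0.0.0: MATCH
Selected: next-hop 58.195.167.209 via eth1 (matched /0)


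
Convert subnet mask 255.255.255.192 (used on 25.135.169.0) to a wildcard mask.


Subnet mask: 255.255.255.192
Wildcard = 255.255.255.255 - subnet mask
255 - 255 = 0
255 - 255 = 0
255 - 255 = 0
255 - 192 = 63
Wildcard: 0.0.0.63


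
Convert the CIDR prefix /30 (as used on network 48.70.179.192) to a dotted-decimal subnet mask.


/30 means 30 network bits, 2 host bits
Binary: 11111111111111111111111111111100
Mask: 255.255.255.252


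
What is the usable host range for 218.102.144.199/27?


Network: 218.102.144.192
Broadcast: 218.102.144.223
First usable = network + 1
Last usable = broadcast - 1
Range: 218.102.144.193 to 218.102.144.222


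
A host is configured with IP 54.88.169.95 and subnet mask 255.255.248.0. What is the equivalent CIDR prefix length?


Binary: 11111111.11111111.11111000.00000000
Count leading 1s
Prefix: /21


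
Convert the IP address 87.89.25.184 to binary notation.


87 = 01010111
89 = 01011001
25 = 00011001
184 = 10111000
Binary: 01010111.01011001.00011001.10111000


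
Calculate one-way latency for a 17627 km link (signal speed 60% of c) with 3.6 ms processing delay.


Speed = 0.6 * 3e5 km/s = 180000 km/s
Propagation delay = 17627 / 180000 = 0.0979 s = 97.9278 ms
Processing delay = 3.6 ms
Total one-way latency = 101.5278 ms


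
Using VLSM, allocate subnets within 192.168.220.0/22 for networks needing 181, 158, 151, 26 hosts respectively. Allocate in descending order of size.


181 hosts -> /24 (254 usable): 192.168.220.0/24
158 hosts -> /24 (254 usable): 192.168.221.0/24
151 hosts -> /24 (254 usable): 192.168.222.0/24
26 hosts -> /27 (30 usable): 192.168.223.0/27
Allocation: 192.168.220.0/24 (181 hosts, 254 usable); 192.168.221.0/24 (158 hosts, 254 usable); 192.168.222.0/24 (151 hosts, 254 usable); 192.168.223.0/27 (26 hosts, 30 usable)


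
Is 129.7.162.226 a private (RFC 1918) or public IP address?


RFC 1918 private ranges:
  10.0.0.0/8 (10.0.0.0 - 10.255.255.255)
  172.16.0.0/12 (172.16.0.0 - 172.31.255.255)
  192.168.0.0/16 (192.168.0.0 - 192.168.255.255)
Public (not in any RFC 1918 range)


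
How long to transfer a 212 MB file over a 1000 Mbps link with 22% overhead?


Effective throughput = 1000 * (1 - 22/100) = 780 Mbps
File size in Mb = 212 * 8 = 1696 Mb
Time = 1696 / 780
Time = 2.1744 seconds


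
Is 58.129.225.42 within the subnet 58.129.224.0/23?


Subnet network: 58.129.224.0
Test IP AND mask: 58.129.224.0
Yes, 58.129.225.42 is in 58.129.224.0/23


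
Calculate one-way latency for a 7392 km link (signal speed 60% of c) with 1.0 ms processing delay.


Speed = 0.6 * 3e5 km/s = 180000 km/s
Propagation delay = 7392 / 180000 = 0.0411 s = 41.0667 ms
Processing delay = 1.0 ms
Total one-way latency = 42.0667 ms


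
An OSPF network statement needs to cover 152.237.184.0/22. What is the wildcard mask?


Subnet mask: 255.255.252.0
Wildcard = 255.255.255.255 - subnet mask
255 - 255 = 0
255 - 255 = 0
255 - 252 = 3
255 - 0 = 255
Wildcard: 0.0.3.255


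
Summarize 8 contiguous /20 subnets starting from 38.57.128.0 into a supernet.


Original prefix: /20
Number of subnets: 8 = 2^3
New prefix = 20 - 3 = 17
Supernet: 38.57.128.0/17


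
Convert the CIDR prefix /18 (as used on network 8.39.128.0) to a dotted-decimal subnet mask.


/18 means 18 network bits, 14 host bits
Binary: 11111111111111111100000000000000
Mask: 255.255.192.0


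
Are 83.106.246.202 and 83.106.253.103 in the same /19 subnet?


Mask: 255.255.224.0
83.106.246.202 AND mask = 83.106.224.0
83.106.253.103 AND mask = 83.106.224.0
Yes, same subnet (83.106.224.0)


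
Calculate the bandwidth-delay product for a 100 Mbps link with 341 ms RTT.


BDP = bandwidth * RTT
= 100 Mbps * 341 ms
= 100 * 1e6 * 341 / 1000 bits
= 34100000 bits
= 4262500 bytes
= 4162.5977 KB
BDP = 34100000 bits (4262500 bytes)


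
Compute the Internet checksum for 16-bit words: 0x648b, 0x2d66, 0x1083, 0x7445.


Sum all words (with carry folding):
+ 0x648b = 0x648b
+ 0x2d66 = 0x91f1
+ 0x1083 = 0xa274
+ 0x7445 = 0x16ba
One's complement: ~0x16ba
Checksum = 0xe945


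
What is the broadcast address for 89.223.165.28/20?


Network: 89.223.160.0/20
Host bits = 12
Set all host bits to 1:
Broadcast: 89.223.175.255


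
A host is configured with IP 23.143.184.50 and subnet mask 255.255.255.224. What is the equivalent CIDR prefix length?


Binary: 11111111.11111111.11111111.11100000
Count leading 1s
Prefix: /27


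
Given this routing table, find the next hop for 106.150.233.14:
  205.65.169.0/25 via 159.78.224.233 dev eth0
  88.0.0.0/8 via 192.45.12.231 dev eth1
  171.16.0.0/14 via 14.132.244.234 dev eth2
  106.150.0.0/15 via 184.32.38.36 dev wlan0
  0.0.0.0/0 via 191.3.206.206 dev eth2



Longest prefix match for 106.150.233.14:
  /25 205.65.169.0: no
  /8 88.0.0.0: no
  /14 171.16.0.0: no
  /15 106.150.0.0: MATCH
  /0 0.0.0.0: MATCH
Selected: next-hop 184.32.38.36 via wlan0 (matched /15)


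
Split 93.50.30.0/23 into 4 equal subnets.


New prefix = 23 + 2 = 25
Each subnet has 128 addresses
  93.50.30.0/25
  93.50.30.128/25
  93.50.31.0/25
  93.50.31.128/25
Subnets: 93.50.30.0/25, 93.50.30.128/25, 93.50.31.0/25, 93.50.31.128/25


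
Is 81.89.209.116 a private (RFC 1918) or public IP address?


RFC 1918 private ranges:
  10.0.0.0/8 (10.0.0.0 - 10.255.255.255)
  172.16.0.0/12 (172.16.0.0 - 172.31.255.255)
  192.168.0.0/16 (192.168.0.0 - 192.168.255.255)
Public (not in any RFC 1918 range)


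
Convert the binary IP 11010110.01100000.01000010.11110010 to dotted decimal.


11010110 = 214
01100000 = 96
01000010 = 66
11110010 = 242
IP: 214.96.66.242


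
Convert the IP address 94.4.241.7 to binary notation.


94 = 01011110
4 = 00000100
241 = 11110001
7 = 00000111
Binary: 01011110.00000100.11110001.00000111


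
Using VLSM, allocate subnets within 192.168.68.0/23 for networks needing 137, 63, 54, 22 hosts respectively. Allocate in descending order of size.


137 hosts -> /24 (254 usable): 192.168.68.0/24
63 hosts -> /25 (126 usable): 192.168.69.0/25
54 hosts -> /26 (62 usable): 192.168.69.128/26
22 hosts -> /27 (30 usable): 192.168.69.192/27
Allocation: 192.168.68.0/24 (137 hosts, 254 usable); 192.168.69.0/25 (63 hosts, 126 usable); 192.168.69.128/26 (54 hosts, 62 usable); 192.168.69.192/27 (22 hosts, 30 usable)


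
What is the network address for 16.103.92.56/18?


IP:   00010000.01100111.01011100.00111000
Mask: 11111111.11111111.11000000.00000000
AND operation:
Net:  00010000.01100111.01000000.00000000
Network: 16.103.64.0/18


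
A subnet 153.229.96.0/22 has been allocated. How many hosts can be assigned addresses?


Host bits = 32 - 22 = 10
Total addresses = 2^10 = 1024
Usable = total - 2 (network and broadcast)
Usable hosts: 1022


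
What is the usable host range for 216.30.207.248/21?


Network: 216.30.200.0
Broadcast: 216.30.207.255
First usable = network + 1
Last usable = broadcast - 1
Range: 216.30.200.1 to 216.30.207.254


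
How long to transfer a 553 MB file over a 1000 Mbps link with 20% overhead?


Effective throughput = 1000 * (1 - 20/100) = 800 Mbps
File size in Mb = 553 * 8 = 4424 Mb
Time = 4424 / 800
Time = 5.53 seconds


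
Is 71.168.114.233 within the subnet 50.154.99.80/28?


Subnet network: 50.154.99.80
Test IP AND mask: 71.168.114.224
No, 71.168.114.233 is not in 50.154.99.80/28


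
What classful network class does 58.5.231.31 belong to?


First octet: 58
Binary: 00111010
0xxxxxxx -> Class A (1-126)
Class A, default mask 255.0.0.0 (/8)


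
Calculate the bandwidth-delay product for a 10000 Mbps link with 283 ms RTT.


BDP = bandwidth * RTT
= 10000 Mbps * 283 ms
= 10000 * 1e6 * 283 / 1000 bits
= 2830000000 bits
= 353750000 bytes
= 345458.9844 KB
BDP = 2830000000 bits (353750000 bytes)


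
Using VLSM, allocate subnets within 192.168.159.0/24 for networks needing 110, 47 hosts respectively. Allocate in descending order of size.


110 hosts -> /25 (126 usable): 192.168.159.0/25
47 hosts -> /26 (62 usable): 192.168.159.128/26
Allocation: 192.168.159.0/25 (110 hosts, 126 usable); 192.168.159.128/26 (47 hosts, 62 usable)


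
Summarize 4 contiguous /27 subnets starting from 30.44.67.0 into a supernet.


Original prefix: /27
Number of subnets: 4 = 2^2
New prefix = 27 - 2 = 25
Supernet: 30.44.67.0/25


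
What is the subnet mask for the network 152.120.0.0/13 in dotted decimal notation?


/13 means 13 network bits, 19 host bits
Binary: 11111111111110000000000000000000
Mask: 255.248.0.0


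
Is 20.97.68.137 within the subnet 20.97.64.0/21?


Subnet network: 20.97.64.0
Test IP AND mask: 20.97.64.0
Yes, 20.97.68.137 is in 20.97.64.0/21


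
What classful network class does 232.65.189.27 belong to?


First octet: 232
Binary: 11101000
1110xxxx -> Class D (224-239)
Class D (multicast), default mask N/A


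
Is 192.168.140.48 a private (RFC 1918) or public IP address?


RFC 1918 private ranges:
  10.0.0.0/8 (10.0.0.0 - 10.255.255.255)
  172.16.0.0/12 (172.16.0.0 - 172.31.255.255)
  192.168.0.0/16 (192.168.0.0 - 192.168.255.255)
Private (in 192.168.0.0/16)


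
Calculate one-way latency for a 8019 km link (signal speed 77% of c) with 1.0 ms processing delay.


Speed = 0.77 * 3e5 km/s = 231000 km/s
Propagation delay = 8019 / 231000 = 0.0347 s = 34.7143 ms
Processing delay = 1.0 ms
Total one-way latency = 35.7143 ms


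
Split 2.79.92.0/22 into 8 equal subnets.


New prefix = 22 + 3 = 25
Each subnet has 128 addresses
  2.79.92.0/25
  2.79.92.128/25
  2.79.93.0/25
  2.79.93.128/25
  2.79.94.0/25
  2.79.94.128/25
  2.79.95.0/25
  2.79.95.128/25
Subnets: 2.79.92.0/25, 2.79.92.128/25, 2.79.93.0/25, 2.79.93.128/25, 2.79.94.0/25, 2.79.94.128/25, 2.79.95.0/25, 2.79.95.128/25


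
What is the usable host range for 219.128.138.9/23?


Network: 219.128.138.0
Broadcast: 219.128.139.255
First usable = network + 1
Last usable = broadcast - 1
Range: 219.128.138.1 to 219.128.139.254


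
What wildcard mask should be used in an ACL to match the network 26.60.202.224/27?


Subnet mask: 255.255.255.224
Wildcard = 255.255.255.255 - subnet mask
255 - 255 = 0
255 - 255 = 0
255 - 255 = 0
255 - 224 = 31
Wildcard: 0.0.0.31


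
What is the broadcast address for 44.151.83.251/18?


Network: 44.151.64.0/18
Host bits = 14
Set all host bits to 1:
Broadcast: 44.151.127.255


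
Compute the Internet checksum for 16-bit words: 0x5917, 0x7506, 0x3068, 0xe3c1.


Sum all words (with carry folding):
+ 0x5917 = 0x5917
+ 0x7506 = 0xce1d
+ 0x3068 = 0xfe85
+ 0xe3c1 = 0xe247
One's complement: ~0xe247
Checksum = 0x1db8


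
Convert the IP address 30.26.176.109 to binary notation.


30 = 00011110
26 = 00011010
176 = 10110000
109 = 01101101
Binary: 00011110.00011010.10110000.01101101


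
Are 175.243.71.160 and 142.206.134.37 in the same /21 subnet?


Mask: 255.255.248.0
175.243.71.160 AND mask = 175.243.64.0
142.206.134.37 AND mask = 142.206.128.0
No, different subnets (175.243.64.0 vs 142.206.128.0)


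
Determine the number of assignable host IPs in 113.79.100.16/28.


Host bits = 32 - 28 = 4
Total addresses = 2^4 = 16
Usable = total - 2 (network and broadcast)
Usable hosts: 14


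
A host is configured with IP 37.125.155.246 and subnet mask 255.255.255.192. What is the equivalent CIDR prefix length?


Binary: 11111111.11111111.11111111.11000000
Count leading 1s
Prefix: /26


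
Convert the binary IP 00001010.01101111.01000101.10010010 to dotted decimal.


00001010 = 10
01101111 = 111
01000101 = 69
10010010 = 146
IP: 10.111.69.146


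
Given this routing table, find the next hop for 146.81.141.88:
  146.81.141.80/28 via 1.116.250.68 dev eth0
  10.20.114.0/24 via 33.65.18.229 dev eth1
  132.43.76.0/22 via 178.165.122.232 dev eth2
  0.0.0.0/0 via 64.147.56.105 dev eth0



Longest prefix match for 146.81.141.88:
  /28 146.81.141.80: MATCH
  /24 10.20.114.0: no
  /22 132.43.76.0: no
  /0 0.0.0.0: MATCH
Selected: next-hop 1.116.250.68 via eth0 (matched /28)


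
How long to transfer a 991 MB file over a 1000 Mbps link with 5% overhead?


Effective throughput = 1000 * (1 - 5/100) = 950 Mbps
File size in Mb = 991 * 8 = 7928 Mb
Time = 7928 / 950
Time = 8.3453 seconds


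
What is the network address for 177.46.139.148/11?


IP:   10110001.00101110.10001011.10010100
Mask: 11111111.11100000.00000000.00000000
AND operation:
Net:  10110001.00100000.00000000.00000000
Network: 177.32.0.0/11


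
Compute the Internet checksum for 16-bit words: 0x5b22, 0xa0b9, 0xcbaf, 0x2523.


Sum all words (with carry folding):
+ 0x5b22 = 0x5b22
+ 0xa0b9 = 0xfbdb
+ 0xcbaf = 0xc78b
+ 0x2523 = 0xecae
One's complement: ~0xecae
Checksum = 0x1351


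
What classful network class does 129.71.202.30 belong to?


First octet: 129
Binary: 10000001
10xxxxxx -> Class B (128-191)
Class B, default mask 255.255.0.0 (/16)


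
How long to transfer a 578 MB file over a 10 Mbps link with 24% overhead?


Effective throughput = 10 * (1 - 24/100) = 7.6 Mbps
File size in Mb = 578 * 8 = 4624 Mb
Time = 4624 / 7.6
Time = 608.4211 seconds


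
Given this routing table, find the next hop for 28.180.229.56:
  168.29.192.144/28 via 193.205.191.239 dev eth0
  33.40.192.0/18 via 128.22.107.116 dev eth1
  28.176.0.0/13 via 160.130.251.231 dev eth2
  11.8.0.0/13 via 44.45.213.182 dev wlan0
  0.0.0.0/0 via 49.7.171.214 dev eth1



Longest prefix match for 28.180.229.56:
  /28 168.29.192.144: no
  /18 33.40.192.0: no
  /13 28.176.0.0: MATCH
  /13 11.8.0.0: no
  /0 0.0.0.0: MATCH
Selected: next-hop 160.130.251.231 via eth2 (matched /13)


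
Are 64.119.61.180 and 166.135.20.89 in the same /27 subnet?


Mask: 255.255.255.224
64.119.61.180 AND mask = 64.119.61.160
166.135.20.89 AND mask = 166.135.20.64
No, different subnets (64.119.61.160 vs 166.135.20.64)


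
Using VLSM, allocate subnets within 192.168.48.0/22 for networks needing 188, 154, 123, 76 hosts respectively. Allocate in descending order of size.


188 hosts -> /24 (254 usable): 192.168.48.0/24
154 hosts -> /24 (254 usable): 192.168.49.0/24
123 hosts -> /25 (126 usable): 192.168.50.0/25
76 hosts -> /25 (126 usable): 192.168.50.128/25
Allocation: 192.168.48.0/24 (188 hosts, 254 usable); 192.168.49.0/24 (154 hosts, 254 usable); 192.168.50.0/25 (123 hosts, 126 usable); 192.168.50.128/25 (76 hosts, 126 usable)


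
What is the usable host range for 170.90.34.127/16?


Network: 170.90.0.0
Broadcast: 170.90.255.255
First usable = network + 1
Last usable = broadcast - 1
Range: 170.90.0.1 to 170.90.255.254


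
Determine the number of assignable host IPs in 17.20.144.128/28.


Host bits = 32 - 28 = 4
Total addresses = 2^4 = 16
Usable = total - 2 (network and broadcast)
Usable hosts: 14


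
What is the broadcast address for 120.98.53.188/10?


Network: 120.64.0.0/10
Host bits = 22
Set all host bits to 1:
Broadcast: 120.127.255.255


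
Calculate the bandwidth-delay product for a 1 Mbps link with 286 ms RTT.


BDP = bandwidth * RTT
= 1 Mbps * 286 ms
= 1 * 1e6 * 286 / 1000 bits
= 286000 bits
= 35750 bytes
= 34.9121 KB
BDP = 286000 bits (35750 bytes)


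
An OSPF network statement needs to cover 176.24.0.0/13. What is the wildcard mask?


Subnet mask: 255.248.0.0
Wildcard = 255.255.255.255 - subnet mask
255 - 255 = 0
255 - 248 = 7
255 - 0 = 255
255 - 0 = 255
Wildcard: 0.7.255.255


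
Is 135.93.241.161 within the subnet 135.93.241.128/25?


Subnet network: 135.93.241.128
Test IP AND mask: 135.93.241.128
Yes, 135.93.241.161 is in 135.93.241.128/25


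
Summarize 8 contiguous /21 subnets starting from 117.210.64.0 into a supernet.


Original prefix: /21
Number of subnets: 8 = 2^3
New prefix = 21 - 3 = 18
Supernet: 117.210.64.0/18


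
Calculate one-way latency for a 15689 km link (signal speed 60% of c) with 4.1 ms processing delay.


Speed = 0.6 * 3e5 km/s = 180000 km/s
Propagation delay = 15689 / 180000 = 0.0872 s = 87.1611 ms
Processing delay = 4.1 ms
Total one-way latency = 91.2611 ms


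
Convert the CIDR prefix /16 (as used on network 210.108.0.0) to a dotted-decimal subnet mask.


/16 means 16 network bits, 16 host bits
Binary: 11111111111111110000000000000000
Mask: 255.255.0.0


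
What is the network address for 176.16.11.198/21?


IP:   10110000.00010000.00001011.11000110
Mask: 11111111.11111111.11111000.00000000
AND operation:
Net:  10110000.00010000.00001000.00000000
Network: 176.16.8.0/21


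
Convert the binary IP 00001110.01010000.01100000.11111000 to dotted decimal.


00001110 = 14
01010000 = 80
01100000 = 96
11111000 = 248
IP: 14.80.96.248


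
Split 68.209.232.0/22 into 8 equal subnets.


New prefix = 22 + 3 = 25
Each subnet has 128 addresses
  68.209.232.0/25
  68.209.232.128/25
  68.209.233.0/25
  68.209.233.128/25
  68.209.234.0/25
  68.209.234.128/25
  68.209.235.0/25
  68.209.235.128/25
Subnets: 68.209.232.0/25, 68.209.232.128/25, 68.209.233.0/25, 68.209.233.128/25, 68.209.234.0/25, 68.209.234.128/25, 68.209.235.0/25, 68.209.235.128/25


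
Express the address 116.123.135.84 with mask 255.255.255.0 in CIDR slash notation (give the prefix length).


Binary: 11111111.11111111.11111111.00000000
Count leading 1s
Prefix: /24


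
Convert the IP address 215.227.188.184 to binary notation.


215 = 11010111
227 = 11100011
188 = 10111100
184 = 10111000
Binary: 11010111.11100011.10111100.10111000


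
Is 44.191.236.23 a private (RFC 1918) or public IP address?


RFC 1918 private ranges:
  10.0.0.0/8 (10.0.0.0 - 10.255.255.255)
  172.16.0.0/12 (172.16.0.0 - 172.31.255.255)
  192.168.0.0/16 (192.168.0.0 - 192.168.255.255)
Public (not in any RFC 1918 range)


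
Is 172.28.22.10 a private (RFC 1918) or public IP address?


RFC 1918 private ranges:
  10.0.0.0/8 (10.0.0.0 - 10.255.255.255)
  172.16.0.0/12 (172.16.0.0 - 172.31.255.255)
  192.168.0.0/16 (192.168.0.0 - 192.168.255.255)
Private (in 172.16.0.0/12)


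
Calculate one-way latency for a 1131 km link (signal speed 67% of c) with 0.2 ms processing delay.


Speed = 0.67 * 3e5 km/s = 201000 km/s
Propagation delay = 1131 / 201000 = 0.0056 s = 5.6269 ms
Processing delay = 0.2 ms
Total one-way latency = 5.8269 ms


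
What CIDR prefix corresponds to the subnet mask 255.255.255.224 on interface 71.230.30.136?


Binary: 11111111.11111111.11111111.11100000
Count leading 1s
Prefix: /27


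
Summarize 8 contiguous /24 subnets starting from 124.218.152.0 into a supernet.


Original prefix: /24
Number of subnets: 8 = 2^3
New prefix = 24 - 3 = 21
Supernet: 124.218.152.0/21


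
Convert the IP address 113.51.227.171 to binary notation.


113 = 01110001
51 = 00110011
227 = 11100011
171 = 10101011
Binary: 01110001.00110011.11100011.10101011


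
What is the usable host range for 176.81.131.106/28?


Network: 176.81.131.96
Broadcast: 176.81.131.111
First usable = network + 1
Last usable = broadcast - 1
Range: 176.81.131.97 to 176.81.131.110


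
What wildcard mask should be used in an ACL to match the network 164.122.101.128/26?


Subnet mask: 255.255.255.192
Wildcard = 255.255.255.255 - subnet mask
255 - 255 = 0
255 - 255 = 0
255 - 255 = 0
255 - 192 = 63
Wildcard: 0.0.0.63


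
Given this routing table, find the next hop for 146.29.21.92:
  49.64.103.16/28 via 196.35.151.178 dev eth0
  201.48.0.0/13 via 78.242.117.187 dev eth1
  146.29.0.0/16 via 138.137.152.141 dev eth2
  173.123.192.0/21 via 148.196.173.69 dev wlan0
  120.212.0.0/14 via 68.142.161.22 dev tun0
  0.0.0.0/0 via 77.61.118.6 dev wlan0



Longest prefix match for 146.29.21.92:
  /28 49.64.103.16: no
  /13 201.48.0.0: no
  /16 146.29.0.0: MATCH
  /21 173.123.192.0: no
  /14 120.212.0.0: no
  /0 0.0.0.0: MATCH
Selected: next-hop 138.137.152.141 via eth2 (matched /16)


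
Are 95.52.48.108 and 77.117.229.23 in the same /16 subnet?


Mask: 255.255.0.0
95.52.48.108 AND mask = 95.52.0.0
77.117.229.23 AND mask = 77.117.0.0
No, different subnets (95.52.0.0 vs 77.117.0.0)


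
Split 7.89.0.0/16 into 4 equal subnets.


New prefix = 16 + 2 = 18
Each subnet has 16384 addresses
  7.89.0.0/18
  7.89.64.0/18
  7.89.128.0/18
  7.89.192.0/18
Subnets: 7.89.0.0/18, 7.89.64.0/18, 7.89.128.0/18, 7.89.192.0/18


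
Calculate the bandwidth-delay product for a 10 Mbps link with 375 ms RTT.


BDP = bandwidth * RTT
= 10 Mbps * 375 ms
= 10 * 1e6 * 375 / 1000 bits
= 3750000 bits
= 468750 bytes
= 457.7637 KB
BDP = 3750000 bits (468750 bytes)


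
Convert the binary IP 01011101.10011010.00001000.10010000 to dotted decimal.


01011101 = 93
10011010 = 154
00001000 = 8
10010000 = 144
IP: 93.154.8.144


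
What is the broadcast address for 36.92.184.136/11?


Network: 36.64.0.0/11
Host bits = 21
Set all host bits to 1:
Broadcast: 36.95.255.255


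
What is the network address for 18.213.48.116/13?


IP:   00010010.11010101.00110000.01110100
Mask: 11111111.11111000.00000000.00000000
AND operation:
Net:  00010010.11010000.00000000.00000000
Network: 18.208.0.0/13


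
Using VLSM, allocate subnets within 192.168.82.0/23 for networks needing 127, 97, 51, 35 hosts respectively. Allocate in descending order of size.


127 hosts -> /24 (254 usable): 192.168.82.0/24
97 hosts -> /25 (126 usable): 192.168.83.0/25
51 hosts -> /26 (62 usable): 192.168.83.128/26
35 hosts -> /26 (62 usable): 192.168.83.192/26
Allocation: 192.168.82.0/24 (127 hosts, 254 usable); 192.168.83.0/25 (97 hosts, 126 usable); 192.168.83.128/26 (51 hosts, 62 usable); 192.168.83.192/26 (35 hosts, 62 usable)


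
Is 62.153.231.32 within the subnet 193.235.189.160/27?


Subnet network: 193.235.189.160
Test IP AND mask: 62.153.231.32
No, 62.153.231.32 is not in 193.235.189.160/27


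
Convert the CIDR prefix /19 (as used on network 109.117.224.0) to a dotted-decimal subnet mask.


/19 means 19 network bits, 13 host bits
Binary: 11111111111111111110000000000000
Mask: 255.255.224.0


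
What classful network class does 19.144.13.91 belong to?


First octet: 19
Binary: 00010011
0xxxxxxx -> Class A (1-126)
Class A, default mask 255.0.0.0 (/8)


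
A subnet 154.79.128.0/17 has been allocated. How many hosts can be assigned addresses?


Host bits = 32 - 17 = 15
Total addresses = 2^15 = 32768
Usable = total - 2 (network and broadcast)
Usable hosts: 32766


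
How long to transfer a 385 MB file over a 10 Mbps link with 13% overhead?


Effective throughput = 10 * (1 - 13/100) = 8.7 Mbps
File size in Mb = 385 * 8 = 3080 Mb
Time = 3080 / 8.7
Time = 354.023 seconds


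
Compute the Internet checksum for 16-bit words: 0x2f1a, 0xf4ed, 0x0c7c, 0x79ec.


Sum all words (with carry folding):
+ 0x2f1a = 0x2f1a
+ 0xf4ed = 0x2408
+ 0x0c7c = 0x3084
+ 0x79ec = 0xaa70
One's complement: ~0xaa70
Checksum = 0x558f


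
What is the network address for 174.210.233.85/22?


IP:   10101110.11010010.11101001.01010101
Mask: 11111111.11111111.11111100.00000000
AND operation:
Net:  10101110.11010010.11101000.00000000
Network: 174.210.232.0/22


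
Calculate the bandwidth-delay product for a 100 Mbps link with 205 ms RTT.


BDP = bandwidth * RTT
= 100 Mbps * 205 ms
= 100 * 1e6 * 205 / 1000 bits
= 20500000 bits
= 2562500 bytes
= 2502.4414 KB
BDP = 20500000 bits (2562500 bytes)


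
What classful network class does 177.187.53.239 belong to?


First octet: 177
Binary: 10110001
10xxxxxx -> Class B (128-191)
Class B, default mask 255.255.0.0 (/16)


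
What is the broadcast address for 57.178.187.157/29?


Network: 57.178.187.152/29
Host bits = 3
Set all host bits to 1:
Broadcast: 57.178.187.159


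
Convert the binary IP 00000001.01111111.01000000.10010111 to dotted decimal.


00000001 = 1
01111111 = 127
01000000 = 64
10010111 = 151
IP: 1.127.64.151


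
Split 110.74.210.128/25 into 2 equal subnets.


New prefix = 25 + 1 = 26
Each subnet has 64 addresses
  110.74.210.128/26
  110.74.210.192/26
Subnets: 110.74.210.128/26, 110.74.210.192/26


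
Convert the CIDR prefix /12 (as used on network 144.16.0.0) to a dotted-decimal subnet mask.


/12 means 12 network bits, 20 host bits
Binary: 11111111111100000000000000000000
Mask: 255.240.0.0


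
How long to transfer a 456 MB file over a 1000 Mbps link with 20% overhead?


Effective throughput = 1000 * (1 - 20/100) = 800 Mbps
File size in Mb = 456 * 8 = 3648 Mb
Time = 3648 / 800
Time = 4.56 seconds


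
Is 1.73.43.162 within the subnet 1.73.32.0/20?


Subnet network: 1.73.32.0
Test IP AND mask: 1.73.32.0
Yes, 1.73.43.162 is in 1.73.32.0/20


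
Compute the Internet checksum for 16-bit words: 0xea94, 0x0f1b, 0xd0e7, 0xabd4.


Sum all words (with carry folding):
+ 0xea94 = 0xea94
+ 0x0f1b = 0xf9af
+ 0xd0e7 = 0xca97
+ 0xabd4 = 0x766c
One's complement: ~0x766c
Checksum = 0x8993


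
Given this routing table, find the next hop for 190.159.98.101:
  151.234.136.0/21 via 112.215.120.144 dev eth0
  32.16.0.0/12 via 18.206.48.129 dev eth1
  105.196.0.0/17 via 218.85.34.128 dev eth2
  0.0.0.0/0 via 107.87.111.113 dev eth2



Longest prefix match for 190.159.98.101:
  /21 151.234.136.0: no
  /12 32.16.0.0: no
  /17 105.196.0.0: no
  /0 0.0.0.0: MATCH
Selected: next-hop 107.87.111.113 via eth2 (matched /0)


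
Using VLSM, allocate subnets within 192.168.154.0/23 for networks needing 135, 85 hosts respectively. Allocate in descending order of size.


135 hosts -> /24 (254 usable): 192.168.154.0/24
85 hosts -> /25 (126 usable): 192.168.155.0/25
Allocation: 192.168.154.0/24 (135 hosts, 254 usable); 192.168.155.0/25 (85 hosts, 126 usable)


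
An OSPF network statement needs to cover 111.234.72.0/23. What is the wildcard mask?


Subnet mask: 255.255.254.0
Wildcard = 255.255.255.255 - subnet mask
255 - 255 = 0
255 - 255 = 0
255 - 254 = 1
255 - 0 = 255
Wildcard: 0.0.1.255


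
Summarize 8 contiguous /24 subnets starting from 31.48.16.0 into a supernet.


Original prefix: /24
Number of subnets: 8 = 2^3
New prefix = 24 - 3 = 21
Supernet: 31.48.16.0/21


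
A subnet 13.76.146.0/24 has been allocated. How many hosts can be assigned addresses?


Host bits = 32 - 24 = 8
Total addresses = 2^8 = 256
Usable = total - 2 (network and broadcast)
Usable hosts: 254


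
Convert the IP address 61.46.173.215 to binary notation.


61 = 00111101
46 = 00101110
173 = 10101101
215 = 11010111
Binary: 00111101.00101110.10101101.11010111


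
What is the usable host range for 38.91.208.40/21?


Network: 38.91.208.0
Broadcast: 38.91.215.255
First usable = network + 1
Last usable = broadcast - 1
Range: 38.91.208.1 to 38.91.215.254


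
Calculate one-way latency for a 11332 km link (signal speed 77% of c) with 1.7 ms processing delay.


Speed = 0.77 * 3e5 km/s = 231000 km/s
Propagation delay = 11332 / 231000 = 0.0491 s = 49.0563 ms
Processing delay = 1.7 ms
Total one-way latency = 50.7563 ms


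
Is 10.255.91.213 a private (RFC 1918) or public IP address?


RFC 1918 private ranges:
  10.0.0.0/8 (10.0.0.0 - 10.255.255.255)
  172.16.0.0/12 (172.16.0.0 - 172.31.255.255)
  192.168.0.0/16 (192.168.0.0 - 192.168.255.255)
Private (in 10.0.0.0/8)


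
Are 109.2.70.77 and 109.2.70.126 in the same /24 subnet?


Mask: 255.255.255.0
109.2.70.77 AND mask = 109.2.70.0
109.2.70.126 AND mask = 109.2.70.0
Yes, same subnet (109.2.70.0)


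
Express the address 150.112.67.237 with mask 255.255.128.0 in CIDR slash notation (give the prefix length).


Binary: 11111111.11111111.10000000.00000000
Count leading 1s
Prefix: /17
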